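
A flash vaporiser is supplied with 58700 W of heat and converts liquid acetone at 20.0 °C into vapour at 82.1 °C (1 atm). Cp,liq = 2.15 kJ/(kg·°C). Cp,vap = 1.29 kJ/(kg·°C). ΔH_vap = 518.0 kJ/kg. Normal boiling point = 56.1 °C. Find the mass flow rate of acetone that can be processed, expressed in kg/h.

Δh = 2.15×(56.1−20.0) + 518.0 + 1.29×(82.1−56.1) = 629.15 kJ/kg
Q = 58700 W = 58.7 kJ/s = 211320 kJ/h
ṁ = Q/Δh = 211320 / 629.15 = 335.88 kg/h

ṁ = 336 kg/h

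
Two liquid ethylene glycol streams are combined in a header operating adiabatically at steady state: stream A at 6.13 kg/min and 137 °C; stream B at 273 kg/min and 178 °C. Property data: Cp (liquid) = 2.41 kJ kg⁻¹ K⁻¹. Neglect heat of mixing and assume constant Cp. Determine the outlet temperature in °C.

T_out = 177 °C

Energy balance with Q = 0: Σ ṁᵢCp,ᵢ(T_out − Tᵢ) = 0
Σ ṁᵢCp,ᵢTᵢ = 6.13×2.41×137 + 273×2.41×178 = 119140
Σ ṁᵢCp,ᵢ = 6.13×2.41 + 273×2.41 = 672.7
T_out = 119140 / 672.7 = 177.1 °C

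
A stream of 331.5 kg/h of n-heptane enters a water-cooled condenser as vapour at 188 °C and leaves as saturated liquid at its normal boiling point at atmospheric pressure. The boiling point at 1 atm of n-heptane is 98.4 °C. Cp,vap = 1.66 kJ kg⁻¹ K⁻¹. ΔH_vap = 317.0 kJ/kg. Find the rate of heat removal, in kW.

vapour 188→98.4 °C: -148.74 kJ/kg
condensation at 98.4 °C: -317 kJ/kg
Δh = -148.74 + -317 = -465.74 kJ/kg
Q = ṁ·Δh = 331.5 kg/h × -465.74 kJ/kg = -154390 kJ/h
|Q| = 42.887 kW

Q_c = 42.9 kW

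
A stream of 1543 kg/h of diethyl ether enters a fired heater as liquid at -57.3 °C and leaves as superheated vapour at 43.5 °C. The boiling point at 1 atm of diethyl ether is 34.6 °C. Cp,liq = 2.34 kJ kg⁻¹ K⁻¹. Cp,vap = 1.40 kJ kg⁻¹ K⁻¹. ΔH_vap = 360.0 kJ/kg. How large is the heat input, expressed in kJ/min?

liquid -57.3→34.6 °C: 215.05 kJ/kg
vaporisation at 34.6 °C: 360 kJ/kg
vapour 34.6→43.5 °C: 12.46 kJ/kg
Δh = 215.05 + 360 + 12.46 = 587.51 kJ/kg
Q = ṁ·Δh = 1543 kg/h × 587.51 kJ/kg = 906520 kJ/h
|Q| = 251.81 kW = 15109 kJ/min

Q = 15100 kJ/min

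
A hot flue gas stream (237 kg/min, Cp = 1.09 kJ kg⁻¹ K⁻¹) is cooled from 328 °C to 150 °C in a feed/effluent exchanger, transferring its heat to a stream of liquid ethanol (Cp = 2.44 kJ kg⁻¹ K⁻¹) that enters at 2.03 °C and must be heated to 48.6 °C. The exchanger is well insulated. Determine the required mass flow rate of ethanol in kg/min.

ṁ_c = 405 kg/min

Heat released by hot stream: Q = 237 × 1.09 × (328 − 150) = 45983 kJ/min
Energy balance on cold side (adiabatic exchanger): Q = ṁ_c·Cp_c·(T_c,out − T_c,in)
ṁ_c = 45983 / [2.44 × (48.6 − 2.03)] = 404.67 kg/min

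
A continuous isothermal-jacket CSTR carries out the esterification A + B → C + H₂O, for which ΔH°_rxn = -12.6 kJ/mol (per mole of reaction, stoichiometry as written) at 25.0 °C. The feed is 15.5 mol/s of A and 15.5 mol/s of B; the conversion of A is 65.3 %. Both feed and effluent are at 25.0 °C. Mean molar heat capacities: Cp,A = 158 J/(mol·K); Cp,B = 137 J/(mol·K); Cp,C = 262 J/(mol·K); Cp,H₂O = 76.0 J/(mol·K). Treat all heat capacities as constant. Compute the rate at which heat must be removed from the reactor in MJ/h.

Extent of reaction ξ = 0.653 × 15.5 = 10.122 mol/s
Reaction term: ξ·ΔH°_rxn = 10.122 × -12.6 = -127.53 kJ/s
Q = ΔH = -127.53 kJ/s = -127.53 kW
Heat removed = 459.11 MJ/h

Q_out = 459 MJ/h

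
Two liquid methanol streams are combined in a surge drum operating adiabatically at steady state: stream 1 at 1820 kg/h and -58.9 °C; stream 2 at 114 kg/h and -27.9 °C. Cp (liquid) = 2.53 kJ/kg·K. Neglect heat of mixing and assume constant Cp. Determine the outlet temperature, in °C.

T_out = -57.1 °C

Energy balance with Q = 0: Σ ṁᵢCp,ᵢ(T_out − Tᵢ) = 0
Σ ṁᵢCp,ᵢTᵢ = 1820×2.53×-58.9 + 114×2.53×-27.9 = -279260
Σ ṁᵢCp,ᵢ = 1820×2.53 + 114×2.53 = 4893
T_out = -279260 / 4893 = -57.073 °C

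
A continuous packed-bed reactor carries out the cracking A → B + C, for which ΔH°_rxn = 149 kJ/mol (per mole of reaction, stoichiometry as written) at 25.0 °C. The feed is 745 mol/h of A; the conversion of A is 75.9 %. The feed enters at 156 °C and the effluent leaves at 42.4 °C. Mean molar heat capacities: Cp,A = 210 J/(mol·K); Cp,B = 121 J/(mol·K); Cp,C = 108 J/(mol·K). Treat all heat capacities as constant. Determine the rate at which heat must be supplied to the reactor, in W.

Extent of reaction ξ = 0.759 × 745 = 565.46 mol/h
Reaction term: ξ·ΔH°_rxn = 565.46 × 149 = 84253 kJ/h
Sensible, feed 156→25 °C: -20495 kJ/h
Outlet flows (mol/h): A 179.54, B 565.46, C 565.46
Sensible, products 25→42.4 °C: 2909.2 kJ/h
Q = ΔH = 66667 kJ/h = 18.519 kW
Heat supplied = 18519 W

Q_in = 18500 W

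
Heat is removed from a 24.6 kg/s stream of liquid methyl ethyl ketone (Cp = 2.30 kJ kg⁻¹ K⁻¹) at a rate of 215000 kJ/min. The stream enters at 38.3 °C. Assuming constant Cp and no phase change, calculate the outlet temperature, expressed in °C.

Q = 215000 kJ/min = 3583.3 kJ/s
ΔT = Q/(ṁ·Cp) = 3583.3/(24.6×2.30) = 63.332 K
T_out = 38.3 − 63.332 = -25.032 °C

T_out = -25.0 °C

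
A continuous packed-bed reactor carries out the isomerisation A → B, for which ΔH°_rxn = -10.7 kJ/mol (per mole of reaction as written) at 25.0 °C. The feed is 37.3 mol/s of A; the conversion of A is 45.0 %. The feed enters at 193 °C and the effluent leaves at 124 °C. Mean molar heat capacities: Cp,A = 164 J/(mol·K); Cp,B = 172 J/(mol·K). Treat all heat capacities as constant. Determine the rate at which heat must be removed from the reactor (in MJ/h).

Extent of reaction ξ = 0.450 × 37.3 = 16.785 mol/s
Reaction term: ξ·ΔH°_rxn = 16.785 × -10.7 = -179.6 kJ/s
Sensible, feed 193→25 °C: -1027.7 kJ/s
Outlet flows (mol/s): A 20.515, B 16.785
Sensible, products 25→124 °C: 618.9 kJ/s
Q = ΔH = -588.39 kJ/s = -588.39 kW
Heat removed = 2118.2 MJ/h

Q_out = 2120 MJ/h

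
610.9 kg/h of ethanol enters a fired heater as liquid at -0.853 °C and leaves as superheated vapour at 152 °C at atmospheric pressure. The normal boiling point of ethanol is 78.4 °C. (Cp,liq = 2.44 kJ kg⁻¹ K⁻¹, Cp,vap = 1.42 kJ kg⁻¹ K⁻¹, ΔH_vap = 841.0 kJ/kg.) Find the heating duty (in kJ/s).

liquid -0.853→78.4 °C: 193.38 kJ/kg
vaporisation at 78.4 °C: 841 kJ/kg
vapour 78.4→152 °C: 104.51 kJ/kg
Δh = 193.38 + 841 + 104.51 = 1138.9 kJ/kg
Q = ṁ·Δh = 610.9 kg/h × 1138.9 kJ/kg = 695750 kJ/h
|Q| = 193.26 kW

Q = 193 kJ/s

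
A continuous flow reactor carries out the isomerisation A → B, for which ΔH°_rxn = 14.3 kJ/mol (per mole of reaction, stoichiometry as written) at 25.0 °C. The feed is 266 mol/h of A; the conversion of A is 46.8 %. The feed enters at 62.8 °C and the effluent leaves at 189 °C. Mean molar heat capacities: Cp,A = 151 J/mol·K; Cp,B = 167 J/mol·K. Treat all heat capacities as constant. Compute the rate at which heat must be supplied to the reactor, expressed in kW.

Q_in = 1.99 kW

Extent of reaction ξ = 0.468 × 266 = 124.49 mol/h
Reaction term: ξ·ΔH°_rxn = 124.49 × 14.3 = 1780.2 kJ/h
Sensible, feed 62.8→25 °C: -1518.3 kJ/h
Outlet flows (mol/h): A 141.51, B 124.49
Sensible, products 25→189 °C: 6913.9 kJ/h
Q = ΔH = 7175.8 kJ/h = 1.9933 kW
Heat supplied = 1.9933 kW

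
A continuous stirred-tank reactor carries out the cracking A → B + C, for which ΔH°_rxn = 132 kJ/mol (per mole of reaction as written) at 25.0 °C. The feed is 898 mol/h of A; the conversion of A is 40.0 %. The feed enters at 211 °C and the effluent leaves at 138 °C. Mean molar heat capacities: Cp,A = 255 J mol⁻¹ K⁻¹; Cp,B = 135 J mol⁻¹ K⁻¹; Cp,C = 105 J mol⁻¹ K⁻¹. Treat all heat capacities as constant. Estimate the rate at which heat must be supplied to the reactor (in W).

Q_in = 8360 W

Extent of reaction ξ = 0.400 × 898 = 359.2 mol/h
Reaction term: ξ·ΔH°_rxn = 359.2 × 132 = 47414 kJ/h
Sensible, feed 211→25 °C: -42592 kJ/h
Outlet flows (mol/h): A 538.8, B 359.2, C 359.2
Sensible, products 25→138 °C: 25267 kJ/h
Q = ΔH = 30089 kJ/h = 8.3581 kW
Heat supplied = 8358.1 W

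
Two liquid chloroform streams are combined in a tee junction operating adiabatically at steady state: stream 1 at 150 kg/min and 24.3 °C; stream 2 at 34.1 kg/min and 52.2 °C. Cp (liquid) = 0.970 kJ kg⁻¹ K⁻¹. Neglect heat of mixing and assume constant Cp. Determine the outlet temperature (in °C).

T_out = 29.5 °C

Adiabatic, steady state ⇒ Σ ṁᵢCp,ᵢ(T_out − Tᵢ) = 0
T_out = Σ ṁᵢCp,ᵢTᵢ / Σ ṁᵢCp,ᵢ
      = 5262.3 / 178.58 = 29.468 °C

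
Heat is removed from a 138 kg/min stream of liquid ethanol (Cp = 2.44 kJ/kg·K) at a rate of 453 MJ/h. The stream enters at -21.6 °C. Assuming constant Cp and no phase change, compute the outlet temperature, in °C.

Q = 453 MJ/h = 7550 kJ/min
ΔT = Q/(ṁ·Cp) = 7550/(138×2.44) = 22.422 K
T_out = -21.6 − 22.422 = -44.022 °C

T_out = -44.0 °C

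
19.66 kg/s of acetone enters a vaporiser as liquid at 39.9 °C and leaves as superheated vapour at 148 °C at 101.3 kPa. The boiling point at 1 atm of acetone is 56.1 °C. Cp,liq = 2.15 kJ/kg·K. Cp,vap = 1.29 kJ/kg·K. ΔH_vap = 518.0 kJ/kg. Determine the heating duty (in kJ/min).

liquid 39.9→56.1 °C: 34.83 kJ/kg
vaporisation at 56.1 °C: 518 kJ/kg
vapour 56.1→148 °C: 118.55 kJ/kg
Δh = 34.83 + 518 + 118.55 = 671.38 kJ/kg
Q = ṁ·Δh = 19.66 kg/s × 671.38 kJ/kg = 13199 kJ/s
|Q| = 13199 kW = 791960 kJ/min

Q = 792000 kJ/min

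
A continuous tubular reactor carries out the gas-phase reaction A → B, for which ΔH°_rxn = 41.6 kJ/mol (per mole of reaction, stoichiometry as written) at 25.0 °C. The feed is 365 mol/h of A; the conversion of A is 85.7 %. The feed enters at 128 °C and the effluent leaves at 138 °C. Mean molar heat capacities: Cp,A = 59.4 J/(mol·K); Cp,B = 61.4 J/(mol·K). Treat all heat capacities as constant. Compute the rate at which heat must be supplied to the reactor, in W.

Q_in = 3690 W

Extent of reaction ξ = 0.857 × 365 = 312.81 mol/h
Reaction term: ξ·ΔH°_rxn = 312.81 × 41.6 = 13013 kJ/h
Sensible, feed 128→25 °C: -2233.1 kJ/h
Outlet flows (mol/h): A 52.195, B 312.81
Sensible, products 25→138 °C: 2520.6 kJ/h
Q = ΔH = 13300 kJ/h = 3.6945 kW
Heat supplied = 3694.5 W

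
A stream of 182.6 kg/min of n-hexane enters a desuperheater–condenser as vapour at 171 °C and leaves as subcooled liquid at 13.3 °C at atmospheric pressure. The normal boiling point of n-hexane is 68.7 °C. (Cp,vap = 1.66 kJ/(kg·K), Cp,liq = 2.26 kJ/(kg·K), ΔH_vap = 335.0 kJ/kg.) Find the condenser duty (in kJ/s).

Q_c = 1920 kJ/s

vapour 171→68.7 °C: -169.82 kJ/kg
condensation at 68.7 °C: -335 kJ/kg
liquid 68.7→13.3 °C: -125.2 kJ/kg
Δh = -169.82 + -335 + -125.2 = -630.02 kJ/kg
Q = ṁ·Δh = 182.6 kg/min × -630.02 kJ/kg = -115040 kJ/min
|Q| = 1917.4 kW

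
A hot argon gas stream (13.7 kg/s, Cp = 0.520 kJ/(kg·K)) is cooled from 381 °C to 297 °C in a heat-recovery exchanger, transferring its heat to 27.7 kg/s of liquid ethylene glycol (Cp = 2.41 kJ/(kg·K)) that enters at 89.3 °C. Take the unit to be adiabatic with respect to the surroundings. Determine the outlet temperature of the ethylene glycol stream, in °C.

T_c,out = 98.3 °C

Heat released by hot stream: Q = 13.7 × 0.520 × (381 − 297) = 598.42 kJ/s
Energy balance on cold side (adiabatic exchanger): Q = ṁ_c·Cp_c·(T_c,out − T_c,in)
T_c,out = 89.3 + 598.42/(27.7 × 2.41) = 98.264 °C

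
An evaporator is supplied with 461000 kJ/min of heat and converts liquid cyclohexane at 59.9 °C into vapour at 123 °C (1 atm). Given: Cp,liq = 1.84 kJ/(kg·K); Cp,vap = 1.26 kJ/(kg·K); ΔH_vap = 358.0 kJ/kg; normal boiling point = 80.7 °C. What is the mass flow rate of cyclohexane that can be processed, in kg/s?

Δh = 1.84×(80.7−59.9) + 358.0 + 1.26×(123−80.7) = 449.57 kJ/kg
Q = 461000 kJ/min = 7683.3 kJ/s = 7683.3 kJ/s
ṁ = Q/Δh = 7683.3 / 449.57 = 17.09 kg/s

ṁ = 17.1 kg/s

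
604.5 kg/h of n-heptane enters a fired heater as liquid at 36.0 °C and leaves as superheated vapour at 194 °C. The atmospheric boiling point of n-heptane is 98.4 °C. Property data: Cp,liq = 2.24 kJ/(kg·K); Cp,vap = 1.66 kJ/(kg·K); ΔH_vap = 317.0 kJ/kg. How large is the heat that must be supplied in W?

Q = 103000 W

liquid 36.0→98.4 °C: 139.78 kJ/kg
vaporisation at 98.4 °C: 317 kJ/kg
vapour 98.4→194 °C: 158.7 kJ/kg
Δh = 139.78 + 317 + 158.7 = 615.47 kJ/kg
Q = ṁ·Δh = 604.5 kg/h × 615.47 kJ/kg = 372050 kJ/h
|Q| = 103.35 kW = 103350 W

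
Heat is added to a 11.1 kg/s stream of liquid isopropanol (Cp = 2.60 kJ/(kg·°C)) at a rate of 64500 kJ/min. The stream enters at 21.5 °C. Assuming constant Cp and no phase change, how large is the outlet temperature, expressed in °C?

T_out = 58.7 °C

Q = 64500 kJ/min = 1075 kJ/s
ΔT = Q/(ṁ·Cp) = 1075/(11.1×2.60) = 37.249 K
T_out = 21.5 + 37.249 = 58.749 °C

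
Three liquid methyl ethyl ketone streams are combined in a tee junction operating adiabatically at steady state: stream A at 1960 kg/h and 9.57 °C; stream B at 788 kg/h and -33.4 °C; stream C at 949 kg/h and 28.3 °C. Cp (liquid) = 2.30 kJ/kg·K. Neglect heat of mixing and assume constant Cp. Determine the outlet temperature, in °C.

T_out = 5.22 °C

No heat crosses the boundary, so H_out = H_in.
T_out = Σ ṁᵢCp,ᵢTᵢ / Σ ṁᵢCp,ᵢ
      = 44378 / 8503.1 = 5.219 °C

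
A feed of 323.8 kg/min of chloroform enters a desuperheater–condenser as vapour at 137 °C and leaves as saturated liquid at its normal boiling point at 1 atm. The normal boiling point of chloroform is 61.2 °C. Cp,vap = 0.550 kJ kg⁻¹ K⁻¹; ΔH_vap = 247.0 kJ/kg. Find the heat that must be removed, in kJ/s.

Q_c = 1560 kJ/s

vapour 137→61.2 °C: -41.69 kJ/kg
condensation at 61.2 °C: -247 kJ/kg
Δh = -41.69 + -247 = -288.69 kJ/kg
Q = ṁ·Δh = 323.8 kg/min × -288.69 kJ/kg = -93478 kJ/min
|Q| = 1558 kW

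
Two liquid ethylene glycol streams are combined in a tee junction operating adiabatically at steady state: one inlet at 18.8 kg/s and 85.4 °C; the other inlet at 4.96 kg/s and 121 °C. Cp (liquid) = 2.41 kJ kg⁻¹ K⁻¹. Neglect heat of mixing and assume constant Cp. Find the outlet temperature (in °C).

Energy balance with Q = 0: Σ ṁᵢCp,ᵢ(T_out − Tᵢ) = 0
Σ ṁᵢCp,ᵢTᵢ = 18.8×2.41×85.4 + 4.96×2.41×121 = 5315.7
Σ ṁᵢCp,ᵢ = 18.8×2.41 + 4.96×2.41 = 57.262
T_out = 5315.7 / 57.262 = 92.832 °C

T_out = 92.8 °C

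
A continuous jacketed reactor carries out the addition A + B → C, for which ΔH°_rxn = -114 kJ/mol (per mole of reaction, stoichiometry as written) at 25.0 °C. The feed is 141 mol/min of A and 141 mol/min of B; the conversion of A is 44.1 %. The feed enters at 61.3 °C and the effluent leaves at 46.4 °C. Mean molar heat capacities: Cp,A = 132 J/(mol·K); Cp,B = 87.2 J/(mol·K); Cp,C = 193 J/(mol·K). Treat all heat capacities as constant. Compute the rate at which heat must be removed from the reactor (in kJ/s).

Extent of reaction ξ = 0.441 × 141 = 62.181 mol/min
Reaction term: ξ·ΔH°_rxn = 62.181 × -114 = -7088.6 kJ/min
Sensible, feed 61.3→25 °C: -1121.9 kJ/min
Outlet flows (mol/min): A 78.819, B 78.819, C 62.181
Sensible, products 25→46.4 °C: 626.55 kJ/min
Q = ΔH = -7584 kJ/min = -126.4 kW
Heat removed = 126.4 kJ/s

Q_out = 126 kJ/s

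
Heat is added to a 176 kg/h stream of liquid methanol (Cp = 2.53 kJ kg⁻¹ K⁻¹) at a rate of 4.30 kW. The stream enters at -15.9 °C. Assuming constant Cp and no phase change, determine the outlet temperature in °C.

T_out = 18.9 °C

Q = 4.30 kW = 15480 kJ/h
ΔT = Q/(ṁ·Cp) = 15480/(176×2.53) = 34.765 K
T_out = -15.9 + 34.765 = 18.865 °C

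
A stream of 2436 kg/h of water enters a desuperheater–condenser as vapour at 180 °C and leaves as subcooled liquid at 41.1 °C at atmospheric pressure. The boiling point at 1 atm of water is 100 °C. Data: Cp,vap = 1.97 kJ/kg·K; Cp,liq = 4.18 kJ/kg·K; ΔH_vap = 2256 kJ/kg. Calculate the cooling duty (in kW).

vapour 180→100 °C: -157.6 kJ/kg
condensation at 100 °C: -2256 kJ/kg
liquid 100→41.1 °C: -246.2 kJ/kg
Δh = -157.6 + -2256 + -246.2 = -2659.8 kJ/kg
Q = ṁ·Δh = 2436 kg/h × -2659.8 kJ/kg = -6.4793e+06 kJ/h
|Q| = 1799.8 kW

Q_c = 1800 kW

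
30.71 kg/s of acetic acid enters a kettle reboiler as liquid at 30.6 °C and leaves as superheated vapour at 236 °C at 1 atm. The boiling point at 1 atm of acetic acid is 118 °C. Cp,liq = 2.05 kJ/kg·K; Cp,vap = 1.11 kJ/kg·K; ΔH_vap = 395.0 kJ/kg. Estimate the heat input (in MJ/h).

liquid 30.6→118 °C: 179.17 kJ/kg
vaporisation at 118 °C: 395 kJ/kg
vapour 118→236 °C: 130.98 kJ/kg
Δh = 179.17 + 395 + 130.98 = 705.15 kJ/kg
Q = ṁ·Δh = 30.71 kg/s × 705.15 kJ/kg = 21655 kJ/s
|Q| = 21655 kW = 77959 MJ/h

Q = 78000 MJ/h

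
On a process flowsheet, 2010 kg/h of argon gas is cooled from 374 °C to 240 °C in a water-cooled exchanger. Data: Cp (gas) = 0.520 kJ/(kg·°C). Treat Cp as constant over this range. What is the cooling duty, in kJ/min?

Q_c = 2330 kJ/min

Q = ṁ·Cp·ΔT = 2010 × 0.520 × (240 − 374) = -140060 kJ/h
Converting: 140060 / 3600 s = 38.905 kW
Cooling duty = 2334.3 kJ/min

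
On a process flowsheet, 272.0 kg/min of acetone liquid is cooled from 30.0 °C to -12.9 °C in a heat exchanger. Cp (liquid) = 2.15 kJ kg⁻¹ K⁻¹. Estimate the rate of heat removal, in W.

Q = ṁ·Cp·ΔT = 272.0 × 2.15 × (-12.9 − 30.0) = -25088 kJ/min
Converting: 25088 / 60 s = 418.13 kW
Cooling duty = 418130 W

Q_c = 418000 W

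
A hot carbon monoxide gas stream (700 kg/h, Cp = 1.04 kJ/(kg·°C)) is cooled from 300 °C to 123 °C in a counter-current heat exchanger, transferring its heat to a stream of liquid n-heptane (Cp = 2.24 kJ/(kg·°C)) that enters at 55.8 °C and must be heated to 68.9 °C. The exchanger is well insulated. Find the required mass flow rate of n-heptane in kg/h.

Heat released by hot stream: Q = 700 × 1.04 × (300 − 123) = 128860 kJ/h
Energy balance on cold side (adiabatic exchanger): Q = ṁ_c·Cp_c·(T_c,out − T_c,in)
ṁ_c = 128860 / [2.24 × (68.9 − 55.8)] = 4391.2 kg/h

ṁ_c = 4390 kg/h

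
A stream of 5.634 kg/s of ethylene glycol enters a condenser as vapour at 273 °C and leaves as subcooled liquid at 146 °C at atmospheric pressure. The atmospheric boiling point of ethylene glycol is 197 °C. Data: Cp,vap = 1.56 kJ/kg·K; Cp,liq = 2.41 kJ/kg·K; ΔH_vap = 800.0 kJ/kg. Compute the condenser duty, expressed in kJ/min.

Q_c = 352000 kJ/min

vapour 273→197 °C: -118.56 kJ/kg
condensation at 197 °C: -800 kJ/kg
liquid 197→146 °C: -122.91 kJ/kg
Δh = -118.56 + -800 + -122.91 = -1041.5 kJ/kg
Q = ṁ·Δh = 5.634 kg/s × -1041.5 kJ/kg = -5867.6 kJ/s
|Q| = 5867.6 kW = 352060 kJ/min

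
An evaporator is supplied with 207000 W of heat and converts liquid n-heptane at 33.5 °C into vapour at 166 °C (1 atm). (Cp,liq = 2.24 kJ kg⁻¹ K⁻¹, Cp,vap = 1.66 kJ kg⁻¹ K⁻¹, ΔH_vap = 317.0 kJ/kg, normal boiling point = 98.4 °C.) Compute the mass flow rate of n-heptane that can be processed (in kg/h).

ṁ = 1300 kg/h

Δh = 2.24×(98.4−33.5) + 317.0 + 1.66×(166−98.4) = 574.59 kJ/kg
Q = 207000 W = 207 kJ/s = 745200 kJ/h
ṁ = Q/Δh = 745200 / 574.59 = 1296.9 kg/h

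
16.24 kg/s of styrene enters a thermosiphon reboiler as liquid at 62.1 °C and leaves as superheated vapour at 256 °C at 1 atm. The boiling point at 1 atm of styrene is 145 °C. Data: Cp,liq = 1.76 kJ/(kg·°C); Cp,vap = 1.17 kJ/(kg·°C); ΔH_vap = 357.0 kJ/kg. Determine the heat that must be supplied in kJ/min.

Q = 617000 kJ/min

liquid 62.1→145 °C: 145.9 kJ/kg
vaporisation at 145 °C: 357 kJ/kg
vapour 145→256 °C: 129.87 kJ/kg
Δh = 145.9 + 357 + 129.87 = 632.77 kJ/kg
Q = ṁ·Δh = 16.24 kg/s × 632.77 kJ/kg = 10276 kJ/s
|Q| = 10276 kW = 616570 kJ/min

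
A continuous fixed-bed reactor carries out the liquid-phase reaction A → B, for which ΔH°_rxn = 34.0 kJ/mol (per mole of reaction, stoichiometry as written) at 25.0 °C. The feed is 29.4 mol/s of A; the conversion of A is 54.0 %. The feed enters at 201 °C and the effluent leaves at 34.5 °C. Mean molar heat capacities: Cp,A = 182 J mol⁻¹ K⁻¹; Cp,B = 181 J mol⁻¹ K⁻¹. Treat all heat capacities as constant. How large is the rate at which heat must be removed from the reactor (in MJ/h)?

Q_out = 1260 MJ/h

Extent of reaction ξ = 0.540 × 29.4 = 15.876 mol/s
Reaction term: ξ·ΔH°_rxn = 15.876 × 34.0 = 539.78 kJ/s
Sensible, feed 201→25 °C: -941.74 kJ/s
Outlet flows (mol/s): A 13.524, B 15.876
Sensible, products 25→34.5 °C: 50.682 kJ/s
Q = ΔH = -351.28 kJ/s = -351.28 kW
Heat removed = 1264.6 MJ/h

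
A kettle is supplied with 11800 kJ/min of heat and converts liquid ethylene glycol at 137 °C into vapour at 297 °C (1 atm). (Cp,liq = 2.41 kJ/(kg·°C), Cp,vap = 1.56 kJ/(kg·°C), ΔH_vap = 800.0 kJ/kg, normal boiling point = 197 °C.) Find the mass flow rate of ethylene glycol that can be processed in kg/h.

ṁ = 643 kg/h

Δh = 2.41×(197−137) + 800.0 + 1.56×(297−197) = 1100.6 kJ/kg
Q = 11800 kJ/min = 196.67 kJ/s = 708000 kJ/h
ṁ = Q/Δh = 708000 / 1100.6 = 643.29 kg/h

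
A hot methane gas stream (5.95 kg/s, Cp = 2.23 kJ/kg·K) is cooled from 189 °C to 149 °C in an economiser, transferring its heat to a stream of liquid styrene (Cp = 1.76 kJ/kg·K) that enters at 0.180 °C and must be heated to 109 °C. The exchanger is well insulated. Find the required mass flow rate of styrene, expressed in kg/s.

Heat released by hot stream: Q = 5.95 × 2.23 × (189 − 149) = 530.74 kJ/s
Energy balance on cold side (adiabatic exchanger): Q = ṁ_c·Cp_c·(T_c,out − T_c,in)
ṁ_c = 530.74 / [1.76 × (109 − 0.180)] = 2.7712 kg/s

ṁ_c = 2.77 kg/s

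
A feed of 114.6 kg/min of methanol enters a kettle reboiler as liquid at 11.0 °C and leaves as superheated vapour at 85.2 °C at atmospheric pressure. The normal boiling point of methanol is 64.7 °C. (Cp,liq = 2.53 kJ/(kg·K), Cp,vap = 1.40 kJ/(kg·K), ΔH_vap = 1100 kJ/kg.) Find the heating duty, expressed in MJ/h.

liquid 11.0→64.7 °C: 135.86 kJ/kg
vaporisation at 64.7 °C: 1100 kJ/kg
vapour 64.7→85.2 °C: 28.7 kJ/kg
Δh = 135.86 + 1100 + 28.7 = 1264.6 kJ/kg
Q = ṁ·Δh = 114.6 kg/min × 1264.6 kJ/kg = 144920 kJ/min
|Q| = 2415.3 kW = 8695.1 MJ/h

Q = 8700 MJ/h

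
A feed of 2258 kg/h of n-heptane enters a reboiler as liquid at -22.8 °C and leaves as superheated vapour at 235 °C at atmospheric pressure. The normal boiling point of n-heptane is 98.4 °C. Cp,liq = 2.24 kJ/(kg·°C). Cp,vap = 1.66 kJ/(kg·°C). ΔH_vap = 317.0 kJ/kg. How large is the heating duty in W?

Q = 511000 W

liquid -22.8→98.4 °C: 271.49 kJ/kg
vaporisation at 98.4 °C: 317 kJ/kg
vapour 98.4→235 °C: 226.76 kJ/kg
Δh = 271.49 + 317 + 226.76 = 815.24 kJ/kg
Q = ṁ·Δh = 2258 kg/h × 815.24 kJ/kg = 1.8408e+06 kJ/h
|Q| = 511.34 kW = 511340 W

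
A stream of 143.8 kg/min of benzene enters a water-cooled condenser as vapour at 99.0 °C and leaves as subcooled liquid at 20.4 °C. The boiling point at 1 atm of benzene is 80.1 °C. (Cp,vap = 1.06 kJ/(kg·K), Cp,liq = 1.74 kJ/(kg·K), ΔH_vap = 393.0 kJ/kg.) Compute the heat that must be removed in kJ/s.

Q_c = 1240 kJ/s

vapour 99.0→80.1 °C: -20.034 kJ/kg
condensation at 80.1 °C: -393 kJ/kg
liquid 80.1→20.4 °C: -103.88 kJ/kg
Δh = -20.034 + -393 + -103.88 = -516.91 kJ/kg
Q = ṁ·Δh = 143.8 kg/min × -516.91 kJ/kg = -74332 kJ/min
|Q| = 1238.9 kW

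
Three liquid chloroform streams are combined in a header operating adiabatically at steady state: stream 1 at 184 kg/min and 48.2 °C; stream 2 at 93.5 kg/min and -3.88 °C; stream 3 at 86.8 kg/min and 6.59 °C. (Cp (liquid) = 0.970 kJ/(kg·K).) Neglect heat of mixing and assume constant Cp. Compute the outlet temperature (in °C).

T_out = 24.9 °C

Energy balance with Q = 0: Σ ṁᵢCp,ᵢ(T_out − Tᵢ) = 0
Σ ṁᵢCp,ᵢTᵢ = 184×0.970×48.2 + 93.5×0.970×-3.88 + 86.8×0.970×6.59 = 8805.7
Σ ṁᵢCp,ᵢ = 184×0.970 + 93.5×0.970 + 86.8×0.970 = 353.37
T_out = 8805.7 / 353.37 = 24.919 °C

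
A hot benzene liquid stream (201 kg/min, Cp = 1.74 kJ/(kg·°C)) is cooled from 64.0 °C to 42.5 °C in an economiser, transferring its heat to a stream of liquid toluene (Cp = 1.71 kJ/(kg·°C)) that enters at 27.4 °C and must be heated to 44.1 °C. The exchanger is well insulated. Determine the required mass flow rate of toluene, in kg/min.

ṁ_c = 263 kg/min

Heat released by hot stream: Q = 201 × 1.74 × (64.0 − 42.5) = 7519.4 kJ/min
Energy balance on cold side (adiabatic exchanger): Q = ṁ_c·Cp_c·(T_c,out − T_c,in)
ṁ_c = 7519.4 / [1.71 × (44.1 − 27.4)] = 263.31 kg/min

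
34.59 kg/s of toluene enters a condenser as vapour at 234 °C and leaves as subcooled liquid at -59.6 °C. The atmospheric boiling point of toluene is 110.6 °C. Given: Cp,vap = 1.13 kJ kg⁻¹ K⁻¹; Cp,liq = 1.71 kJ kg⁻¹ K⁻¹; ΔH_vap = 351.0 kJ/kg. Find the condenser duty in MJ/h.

Q_c = 97300 MJ/h

vapour 234→110.6 °C: -139.44 kJ/kg
condensation at 110.6 °C: -351 kJ/kg
liquid 110.6→-59.6 °C: -291.04 kJ/kg
Δh = -139.44 + -351 + -291.04 = -781.48 kJ/kg
Q = ṁ·Δh = 34.59 kg/s × -781.48 kJ/kg = -27032 kJ/s
|Q| = 27032 kW = 97314 MJ/h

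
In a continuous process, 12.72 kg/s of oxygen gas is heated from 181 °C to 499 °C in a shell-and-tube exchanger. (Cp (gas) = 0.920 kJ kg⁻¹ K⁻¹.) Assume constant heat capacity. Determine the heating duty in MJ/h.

Q = 13400 MJ/h

Q = ṁ·Cp·ΔT = 12.72 × 0.920 × (499 − 181) = 3721.4 kJ/s
Heating duty = 13397 MJ/h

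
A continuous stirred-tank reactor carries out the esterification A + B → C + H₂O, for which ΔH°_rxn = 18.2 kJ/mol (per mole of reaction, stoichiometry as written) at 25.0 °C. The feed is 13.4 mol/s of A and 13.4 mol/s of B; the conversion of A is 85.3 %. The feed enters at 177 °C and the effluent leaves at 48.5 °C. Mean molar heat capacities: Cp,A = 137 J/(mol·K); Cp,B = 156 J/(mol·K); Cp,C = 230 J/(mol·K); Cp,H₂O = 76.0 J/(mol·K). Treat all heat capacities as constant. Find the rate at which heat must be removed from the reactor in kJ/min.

Q_out = 17600 kJ/min

Extent of reaction ξ = 0.853 × 13.4 = 11.43 mol/s
Reaction term: ξ·ΔH°_rxn = 11.43 × 18.2 = 208.03 kJ/s
Sensible, feed 177→25 °C: -596.78 kJ/s
Outlet flows (mol/s): A 1.9698, B 1.9698, C 11.43, H₂O 11.43
Sensible, products 25→48.5 °C: 95.758 kJ/s
Q = ΔH = -293 kJ/s = -293 kW
Heat removed = 17580 kJ/min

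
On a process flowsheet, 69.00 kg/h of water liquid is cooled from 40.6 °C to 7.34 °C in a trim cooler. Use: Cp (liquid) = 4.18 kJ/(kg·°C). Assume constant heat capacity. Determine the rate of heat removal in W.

Q = ṁ·Cp·ΔT = 69.00 × 4.18 × (7.34 − 40.6) = -9592.8 kJ/h
Converting: 9592.8 / 3600 s = 2.6647 kW
Cooling duty = 2664.7 W

Q_c = 2660 W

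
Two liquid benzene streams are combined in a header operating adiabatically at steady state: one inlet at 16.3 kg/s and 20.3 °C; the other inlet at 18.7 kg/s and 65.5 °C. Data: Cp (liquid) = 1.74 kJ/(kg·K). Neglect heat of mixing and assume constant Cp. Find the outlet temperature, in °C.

No heat crosses the boundary, so H_out = H_in.
Σ ṁᵢCp,ᵢTᵢ = 16.3×1.74×20.3 + 18.7×1.74×65.5 = 2707
Σ ṁᵢCp,ᵢ = 16.3×1.74 + 18.7×1.74 = 60.9
T_out = 2707 / 60.9 = 44.45 °C

T_out = 44.4 °C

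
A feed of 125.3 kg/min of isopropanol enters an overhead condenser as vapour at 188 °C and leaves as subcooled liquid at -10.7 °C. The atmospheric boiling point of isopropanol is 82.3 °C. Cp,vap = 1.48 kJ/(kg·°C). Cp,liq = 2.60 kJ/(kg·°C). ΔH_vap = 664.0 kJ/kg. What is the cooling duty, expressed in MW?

Q_c = 2.22 MW

vapour 188→82.3 °C: -156.44 kJ/kg
condensation at 82.3 °C: -664 kJ/kg
liquid 82.3→-10.7 °C: -241.8 kJ/kg
Δh = -156.44 + -664 + -241.8 = -1062.2 kJ/kg
Q = ṁ·Δh = 125.3 kg/min × -1062.2 kJ/kg = -133100 kJ/min
|Q| = 2218.3 kW = 2.2183 MW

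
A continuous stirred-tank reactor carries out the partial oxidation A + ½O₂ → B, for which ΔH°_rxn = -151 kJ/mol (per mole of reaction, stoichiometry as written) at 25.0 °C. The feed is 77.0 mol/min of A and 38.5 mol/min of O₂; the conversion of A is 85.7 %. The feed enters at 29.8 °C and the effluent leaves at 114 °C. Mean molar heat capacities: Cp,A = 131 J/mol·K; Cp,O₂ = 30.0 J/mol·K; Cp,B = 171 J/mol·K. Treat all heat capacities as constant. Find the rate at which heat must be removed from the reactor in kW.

Q_out = 148 kW

Extent of reaction ξ = 0.857 × 77.0 = 65.989 mol/min
Reaction term: ξ·ΔH°_rxn = 65.989 × -151 = -9964.3 kJ/min
Sensible, feed 29.8→25 °C: -53.962 kJ/min
Outlet flows (mol/min): A 11.011, O₂ 5.5055, B 65.989
Sensible, products 25→114 °C: 1147.4 kJ/min
Q = ΔH = -8870.9 kJ/min = -147.85 kW
Heat removed = 147.85 kW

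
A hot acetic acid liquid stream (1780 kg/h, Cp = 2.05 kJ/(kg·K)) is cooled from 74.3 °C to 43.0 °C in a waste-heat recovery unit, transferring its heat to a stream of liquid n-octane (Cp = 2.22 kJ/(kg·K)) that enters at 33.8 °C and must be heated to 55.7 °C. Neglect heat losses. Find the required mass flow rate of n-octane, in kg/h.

ṁ_c = 2350 kg/h

Heat released by hot stream: Q = 1780 × 2.05 × (74.3 − 43.0) = 114210 kJ/h
Energy balance on cold side (adiabatic exchanger): Q = ṁ_c·Cp_c·(T_c,out − T_c,in)
ṁ_c = 114210 / [2.22 × (55.7 − 33.8)] = 2349.2 kg/h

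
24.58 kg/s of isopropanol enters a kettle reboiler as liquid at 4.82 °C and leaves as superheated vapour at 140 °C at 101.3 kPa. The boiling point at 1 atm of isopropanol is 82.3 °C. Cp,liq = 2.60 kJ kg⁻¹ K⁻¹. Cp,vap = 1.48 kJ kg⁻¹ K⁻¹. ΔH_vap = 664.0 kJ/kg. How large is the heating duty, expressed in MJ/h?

liquid 4.82→82.3 °C: 201.45 kJ/kg
vaporisation at 82.3 °C: 664 kJ/kg
vapour 82.3→140 °C: 85.396 kJ/kg
Δh = 201.45 + 664 + 85.396 = 950.84 kJ/kg
Q = ṁ·Δh = 24.58 kg/s × 950.84 kJ/kg = 23372 kJ/s
|Q| = 23372 kW = 84138 MJ/h

Q = 84100 MJ/h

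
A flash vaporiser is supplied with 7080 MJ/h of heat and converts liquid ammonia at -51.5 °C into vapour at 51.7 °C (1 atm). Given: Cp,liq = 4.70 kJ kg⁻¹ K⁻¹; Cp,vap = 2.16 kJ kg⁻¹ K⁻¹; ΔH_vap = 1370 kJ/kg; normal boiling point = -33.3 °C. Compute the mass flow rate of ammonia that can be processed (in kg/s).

ṁ = 1.20 kg/s

Δh = 4.70×(-33.3−-51.5) + 1370 + 2.16×(51.7−-33.3) = 1639.1 kJ/kg
Q = 7080 MJ/h = 1966.7 kJ/s = 1966.7 kJ/s
ṁ = Q/Δh = 1966.7 / 1639.1 = 1.1998 kg/s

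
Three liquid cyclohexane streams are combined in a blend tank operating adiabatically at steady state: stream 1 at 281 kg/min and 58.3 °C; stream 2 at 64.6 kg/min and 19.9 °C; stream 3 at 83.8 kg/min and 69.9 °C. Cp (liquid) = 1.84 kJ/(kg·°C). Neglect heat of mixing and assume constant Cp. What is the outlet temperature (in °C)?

Adiabatic, steady state ⇒ Σ ṁᵢCp,ᵢ(T_out − Tᵢ) = 0
T_out = Σ ṁᵢCp,ᵢTᵢ / Σ ṁᵢCp,ᵢ
      = 43287 / 790.1 = 54.787 °C

T_out = 54.8 °C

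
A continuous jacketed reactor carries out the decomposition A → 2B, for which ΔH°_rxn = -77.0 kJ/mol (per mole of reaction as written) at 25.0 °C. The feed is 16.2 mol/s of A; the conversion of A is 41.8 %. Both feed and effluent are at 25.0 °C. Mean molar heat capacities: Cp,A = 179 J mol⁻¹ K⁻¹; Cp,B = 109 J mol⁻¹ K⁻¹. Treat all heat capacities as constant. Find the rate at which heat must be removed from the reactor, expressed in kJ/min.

Q_out = 31300 kJ/min

Extent of reaction ξ = 0.418 × 16.2 = 6.7716 mol/s
Reaction term: ξ·ΔH°_rxn = 6.7716 × -77.0 = -521.41 kJ/s
Q = ΔH = -521.41 kJ/s = -521.41 kW
Heat removed = 31285 kJ/min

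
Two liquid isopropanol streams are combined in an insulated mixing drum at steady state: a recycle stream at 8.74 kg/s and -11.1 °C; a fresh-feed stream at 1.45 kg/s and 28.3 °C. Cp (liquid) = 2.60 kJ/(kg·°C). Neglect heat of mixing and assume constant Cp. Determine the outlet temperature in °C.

No heat crosses the boundary, so H_out = H_in.
T_out = Σ ṁᵢCp,ᵢTᵢ / Σ ṁᵢCp,ᵢ
      = -145.55 / 26.494 = -5.4935 °C

T_out = -5.49 °C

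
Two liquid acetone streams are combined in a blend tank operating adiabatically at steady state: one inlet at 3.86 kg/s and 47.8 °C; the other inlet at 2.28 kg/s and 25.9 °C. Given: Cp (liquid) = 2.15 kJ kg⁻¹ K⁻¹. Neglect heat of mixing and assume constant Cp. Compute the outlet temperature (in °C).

No heat crosses the boundary, so H_out = H_in.
Σ ṁᵢCp,ᵢTᵢ = 3.86×2.15×47.8 + 2.28×2.15×25.9 = 523.65
Σ ṁᵢCp,ᵢ = 3.86×2.15 + 2.28×2.15 = 13.201
T_out = 523.65 / 13.201 = 39.668 °C

T_out = 39.7 °C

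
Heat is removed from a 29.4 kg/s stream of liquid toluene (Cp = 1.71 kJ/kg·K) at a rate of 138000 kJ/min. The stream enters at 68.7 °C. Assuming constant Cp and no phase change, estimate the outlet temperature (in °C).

T_out = 23.0 °C

Q = 138000 kJ/min = 2300 kJ/s
ΔT = Q/(ṁ·Cp) = 2300/(29.4×1.71) = 45.749 K
T_out = 68.7 − 45.749 = 22.951 °C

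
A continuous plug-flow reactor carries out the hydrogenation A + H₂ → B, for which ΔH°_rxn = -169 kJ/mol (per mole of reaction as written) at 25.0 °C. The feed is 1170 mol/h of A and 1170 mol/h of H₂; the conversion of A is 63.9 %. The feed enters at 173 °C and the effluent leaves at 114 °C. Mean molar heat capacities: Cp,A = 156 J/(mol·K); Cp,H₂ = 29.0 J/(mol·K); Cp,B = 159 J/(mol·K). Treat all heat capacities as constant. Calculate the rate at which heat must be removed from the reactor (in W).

Extent of reaction ξ = 0.639 × 1170 = 747.63 mol/h
Reaction term: ξ·ΔH°_rxn = 747.63 × -169 = -126350 kJ/h
Sensible, feed 173→25 °C: -32035 kJ/h
Outlet flows (mol/h): A 422.37, H₂ 422.37, B 747.63
Sensible, products 25→114 °C: 17534 kJ/h
Q = ΔH = -140850 kJ/h = -39.125 kW
Heat removed = 39125 W

Q_out = 39100 W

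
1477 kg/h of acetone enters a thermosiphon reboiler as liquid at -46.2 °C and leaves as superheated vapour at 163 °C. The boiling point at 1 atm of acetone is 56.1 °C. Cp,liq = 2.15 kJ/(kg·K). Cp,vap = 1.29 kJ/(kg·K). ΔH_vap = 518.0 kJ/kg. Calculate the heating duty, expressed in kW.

liquid -46.2→56.1 °C: 219.95 kJ/kg
vaporisation at 56.1 °C: 518 kJ/kg
vapour 56.1→163 °C: 137.9 kJ/kg
Δh = 219.95 + 518 + 137.9 = 875.85 kJ/kg
Q = ṁ·Δh = 1477 kg/h × 875.85 kJ/kg = 1.2936e+06 kJ/h
|Q| = 359.34 kW

Q = 359 kW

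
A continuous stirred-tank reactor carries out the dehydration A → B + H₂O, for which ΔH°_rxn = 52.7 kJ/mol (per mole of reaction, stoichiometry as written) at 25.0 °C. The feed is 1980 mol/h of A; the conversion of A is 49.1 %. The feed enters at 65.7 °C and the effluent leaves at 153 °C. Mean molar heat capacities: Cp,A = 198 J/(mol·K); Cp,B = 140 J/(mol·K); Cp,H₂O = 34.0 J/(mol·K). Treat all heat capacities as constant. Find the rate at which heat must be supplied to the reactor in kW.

Extent of reaction ξ = 0.491 × 1980 = 972.18 mol/h
Reaction term: ξ·ΔH°_rxn = 972.18 × 52.7 = 51234 kJ/h
Sensible, feed 65.7→25 °C: -15956 kJ/h
Outlet flows (mol/h): A 1007.8, B 972.18, H₂O 972.18
Sensible, products 25→153 °C: 47195 kJ/h
Q = ΔH = 82472 kJ/h = 22.909 kW
Heat supplied = 22.909 kW

Q_in = 22.9 kW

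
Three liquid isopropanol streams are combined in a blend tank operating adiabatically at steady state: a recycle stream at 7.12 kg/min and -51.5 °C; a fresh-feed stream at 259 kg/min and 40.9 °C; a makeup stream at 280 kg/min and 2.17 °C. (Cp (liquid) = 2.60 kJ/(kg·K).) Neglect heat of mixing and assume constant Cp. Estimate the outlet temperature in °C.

T_out = 19.8 °C

No heat crosses the boundary, so H_out = H_in.
T_out = Σ ṁᵢCp,ᵢTᵢ / Σ ṁᵢCp,ᵢ
      = 28168 / 1419.9 = 19.838 °C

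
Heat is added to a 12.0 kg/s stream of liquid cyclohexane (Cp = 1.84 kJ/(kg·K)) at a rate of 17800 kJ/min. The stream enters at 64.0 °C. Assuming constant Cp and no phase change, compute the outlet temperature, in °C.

T_out = 77.4 °C

Q = 17800 kJ/min = 296.67 kJ/s
ΔT = Q/(ṁ·Cp) = 296.67/(12.0×1.84) = 13.436 K
T_out = 64.0 + 13.436 = 77.436 °C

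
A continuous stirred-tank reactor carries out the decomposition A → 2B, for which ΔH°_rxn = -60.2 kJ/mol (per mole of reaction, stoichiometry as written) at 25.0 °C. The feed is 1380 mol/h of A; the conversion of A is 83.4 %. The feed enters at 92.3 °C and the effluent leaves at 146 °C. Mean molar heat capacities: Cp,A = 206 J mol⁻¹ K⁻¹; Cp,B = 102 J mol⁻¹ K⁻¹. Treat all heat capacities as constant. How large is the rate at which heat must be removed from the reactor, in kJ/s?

Q_out = 15.1 kJ/s

Extent of reaction ξ = 0.834 × 1380 = 1150.9 mol/h
Reaction term: ξ·ΔH°_rxn = 1150.9 × -60.2 = -69285 kJ/h
Sensible, feed 92.3→25 °C: -19132 kJ/h
Outlet flows (mol/h): A 229.08, B 2301.8
Sensible, products 25→146 °C: 34119 kJ/h
Q = ΔH = -54298 kJ/h = -15.083 kW
Heat removed = 15.083 kJ/s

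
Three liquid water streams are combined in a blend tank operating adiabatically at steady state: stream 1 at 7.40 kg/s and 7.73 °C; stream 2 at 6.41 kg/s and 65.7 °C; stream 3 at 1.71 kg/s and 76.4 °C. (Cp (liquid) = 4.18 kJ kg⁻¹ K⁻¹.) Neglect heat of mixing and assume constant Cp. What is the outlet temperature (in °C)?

T_out = 39.2 °C

Energy balance with Q = 0: Σ ṁᵢCp,ᵢ(T_out − Tᵢ) = 0
Σ ṁᵢCp,ᵢTᵢ = 7.40×4.18×7.73 + 6.41×4.18×65.7 + 1.71×4.18×76.4 = 2545.5
Σ ṁᵢCp,ᵢ = 7.40×4.18 + 6.41×4.18 + 1.71×4.18 = 64.874
T_out = 2545.5 / 64.874 = 39.239 °C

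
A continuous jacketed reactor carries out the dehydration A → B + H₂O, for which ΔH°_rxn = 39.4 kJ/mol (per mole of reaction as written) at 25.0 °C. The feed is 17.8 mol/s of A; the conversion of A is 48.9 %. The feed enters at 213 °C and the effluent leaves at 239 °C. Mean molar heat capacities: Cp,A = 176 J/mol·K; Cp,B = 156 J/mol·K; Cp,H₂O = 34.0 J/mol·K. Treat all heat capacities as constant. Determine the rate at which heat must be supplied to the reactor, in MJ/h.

Extent of reaction ξ = 0.489 × 17.8 = 8.7042 mol/s
Reaction term: ξ·ΔH°_rxn = 8.7042 × 39.4 = 342.95 kJ/s
Sensible, feed 213→25 °C: -588.97 kJ/s
Outlet flows (mol/s): A 9.0958, B 8.7042, H₂O 8.7042
Sensible, products 25→239 °C: 696.5 kJ/s
Q = ΔH = 450.48 kJ/s = 450.48 kW
Heat supplied = 1621.7 MJ/h

Q_in = 1620 MJ/h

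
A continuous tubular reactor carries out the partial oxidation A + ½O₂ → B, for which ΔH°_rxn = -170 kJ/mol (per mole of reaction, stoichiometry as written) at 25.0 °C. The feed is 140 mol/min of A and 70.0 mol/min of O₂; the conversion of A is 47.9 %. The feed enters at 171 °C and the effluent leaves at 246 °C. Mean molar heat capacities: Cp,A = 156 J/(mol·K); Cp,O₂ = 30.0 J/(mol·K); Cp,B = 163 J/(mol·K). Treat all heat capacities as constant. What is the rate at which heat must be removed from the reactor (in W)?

Extent of reaction ξ = 0.479 × 140 = 67.06 mol/min
Reaction term: ξ·ΔH°_rxn = 67.06 × -170 = -11400 kJ/min
Sensible, feed 171→25 °C: -3495.2 kJ/min
Outlet flows (mol/min): A 72.94, O₂ 36.47, B 67.06
Sensible, products 25→246 °C: 5172.2 kJ/min
Q = ΔH = -9723.3 kJ/min = -162.05 kW
Heat removed = 162050 W

Q_out = 162000 W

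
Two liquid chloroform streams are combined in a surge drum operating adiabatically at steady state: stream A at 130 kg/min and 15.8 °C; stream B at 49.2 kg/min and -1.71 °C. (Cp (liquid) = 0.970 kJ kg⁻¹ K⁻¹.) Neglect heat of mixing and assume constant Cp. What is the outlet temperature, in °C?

T_out = 11.0 °C

Adiabatic, steady state ⇒ Σ ṁᵢCp,ᵢ(T_out − Tᵢ) = 0
Σ ṁᵢCp,ᵢTᵢ = 130×0.970×15.8 + 49.2×0.970×-1.71 = 1910.8
Σ ṁᵢCp,ᵢ = 130×0.970 + 49.2×0.970 = 173.82
T_out = 1910.8 / 173.82 = 10.993 °C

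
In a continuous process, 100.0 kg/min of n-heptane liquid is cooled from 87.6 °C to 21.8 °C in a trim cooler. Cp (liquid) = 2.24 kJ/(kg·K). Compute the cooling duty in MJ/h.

Q_c = 884 MJ/h

Q = ṁ·Cp·ΔT = 100.0 × 2.24 × (21.8 − 87.6) = -14739 kJ/min
Converting: 14739 / 60 s = 245.65 kW
Cooling duty = 884.35 MJ/h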